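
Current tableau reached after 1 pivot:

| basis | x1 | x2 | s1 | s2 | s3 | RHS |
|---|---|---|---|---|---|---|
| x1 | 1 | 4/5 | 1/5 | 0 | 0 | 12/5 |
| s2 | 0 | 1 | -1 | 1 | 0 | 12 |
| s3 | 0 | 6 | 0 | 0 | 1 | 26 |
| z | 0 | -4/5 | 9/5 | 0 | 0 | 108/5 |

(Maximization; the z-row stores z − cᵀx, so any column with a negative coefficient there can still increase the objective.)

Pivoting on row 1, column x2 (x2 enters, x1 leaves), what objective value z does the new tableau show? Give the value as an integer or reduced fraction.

Minimum ratio for x2: (12/5)/(4/5) = 3.
z changes by −(z-row coeff of x2)·ratio = −(-4/5)·3 = 12/5.
New z = 108/5 + (12/5) = 24.

24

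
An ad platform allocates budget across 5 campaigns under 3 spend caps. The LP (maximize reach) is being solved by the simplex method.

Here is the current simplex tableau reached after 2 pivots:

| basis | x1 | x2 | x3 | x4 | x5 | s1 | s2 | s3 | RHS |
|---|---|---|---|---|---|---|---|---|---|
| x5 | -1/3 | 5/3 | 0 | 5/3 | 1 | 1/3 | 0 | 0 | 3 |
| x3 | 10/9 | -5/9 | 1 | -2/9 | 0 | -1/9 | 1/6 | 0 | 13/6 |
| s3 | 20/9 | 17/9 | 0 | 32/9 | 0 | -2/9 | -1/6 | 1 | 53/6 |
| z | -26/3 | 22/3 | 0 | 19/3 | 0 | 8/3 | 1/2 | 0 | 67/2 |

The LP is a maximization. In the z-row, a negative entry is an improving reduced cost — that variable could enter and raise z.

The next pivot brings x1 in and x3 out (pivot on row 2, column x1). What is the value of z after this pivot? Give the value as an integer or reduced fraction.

252/5

Minimum ratio for x1: (13/6)/(10/9) = 39/20.
z changes by −(z-row coeff of x1)·ratio = −(-26/3)·(39/20) = 169/10.
New z = 67/2 + (169/10) = 252/5.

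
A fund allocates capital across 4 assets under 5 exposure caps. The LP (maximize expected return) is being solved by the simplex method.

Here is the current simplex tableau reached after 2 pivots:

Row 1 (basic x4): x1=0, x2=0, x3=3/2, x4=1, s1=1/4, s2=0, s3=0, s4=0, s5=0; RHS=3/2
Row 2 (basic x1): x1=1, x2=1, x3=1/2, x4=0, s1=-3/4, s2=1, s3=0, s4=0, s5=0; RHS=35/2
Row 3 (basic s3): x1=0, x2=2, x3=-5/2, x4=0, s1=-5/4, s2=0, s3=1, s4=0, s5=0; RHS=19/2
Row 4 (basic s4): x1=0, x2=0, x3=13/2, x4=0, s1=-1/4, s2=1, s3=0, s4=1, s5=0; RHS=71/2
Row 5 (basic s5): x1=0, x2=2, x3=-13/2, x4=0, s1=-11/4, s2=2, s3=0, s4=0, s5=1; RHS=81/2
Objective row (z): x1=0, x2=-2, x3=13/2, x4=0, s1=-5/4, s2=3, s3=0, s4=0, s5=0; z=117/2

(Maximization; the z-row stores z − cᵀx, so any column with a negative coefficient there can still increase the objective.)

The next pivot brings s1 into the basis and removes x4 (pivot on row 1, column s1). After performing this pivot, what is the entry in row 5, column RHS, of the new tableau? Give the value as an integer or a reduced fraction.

Pivot element is row 1, column s1: 1/4.
Normalize row 1: new (row 1, RHS) = (3/2)/(1/4) = 6.
row 5 ← row 5 − (-11/4)·(new row 1): 81/2 − (-11/4)·6 = 57.

57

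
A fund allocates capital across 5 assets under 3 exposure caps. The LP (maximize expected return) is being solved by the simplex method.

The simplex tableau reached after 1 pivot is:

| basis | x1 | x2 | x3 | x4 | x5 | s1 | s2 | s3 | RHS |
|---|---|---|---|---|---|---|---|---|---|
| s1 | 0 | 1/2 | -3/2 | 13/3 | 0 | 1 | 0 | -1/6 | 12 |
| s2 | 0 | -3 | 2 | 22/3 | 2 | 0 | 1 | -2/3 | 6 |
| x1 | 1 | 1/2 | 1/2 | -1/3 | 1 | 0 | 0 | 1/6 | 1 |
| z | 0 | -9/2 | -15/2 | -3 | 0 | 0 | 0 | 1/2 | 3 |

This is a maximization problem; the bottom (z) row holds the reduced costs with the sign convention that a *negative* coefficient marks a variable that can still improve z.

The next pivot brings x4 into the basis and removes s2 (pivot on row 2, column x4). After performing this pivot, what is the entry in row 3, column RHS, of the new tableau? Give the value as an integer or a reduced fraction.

14/11

Pivot element is row 2, column x4: 22/3.
Normalize row 2: new (row 2, RHS) = 6/(22/3) = 9/11.
row 3 ← row 3 − (-1/3)·(new row 2): 1 − (-1/3)·(9/11) = 14/11.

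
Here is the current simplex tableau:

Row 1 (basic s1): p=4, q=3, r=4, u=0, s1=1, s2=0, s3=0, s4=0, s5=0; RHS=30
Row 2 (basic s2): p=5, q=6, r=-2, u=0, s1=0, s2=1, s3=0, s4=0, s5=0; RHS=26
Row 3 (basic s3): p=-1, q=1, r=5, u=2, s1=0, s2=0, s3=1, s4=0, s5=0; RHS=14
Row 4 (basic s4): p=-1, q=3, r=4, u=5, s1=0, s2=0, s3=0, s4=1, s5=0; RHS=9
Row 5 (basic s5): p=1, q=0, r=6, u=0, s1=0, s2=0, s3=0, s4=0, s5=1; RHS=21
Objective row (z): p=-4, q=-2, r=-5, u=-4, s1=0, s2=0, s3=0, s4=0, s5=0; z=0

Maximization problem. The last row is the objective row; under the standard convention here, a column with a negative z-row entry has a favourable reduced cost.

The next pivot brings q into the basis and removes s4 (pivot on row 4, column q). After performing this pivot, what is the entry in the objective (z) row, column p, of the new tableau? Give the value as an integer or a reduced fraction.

Pivot element is row 4, column q: 3.
Normalize row 4: new (row 4, p) = (-1)/3 = -1/3.
z-row ← z-row − (-2)·(new row 4): -4 − (-2)·(-1/3) = -14/3.

-14/3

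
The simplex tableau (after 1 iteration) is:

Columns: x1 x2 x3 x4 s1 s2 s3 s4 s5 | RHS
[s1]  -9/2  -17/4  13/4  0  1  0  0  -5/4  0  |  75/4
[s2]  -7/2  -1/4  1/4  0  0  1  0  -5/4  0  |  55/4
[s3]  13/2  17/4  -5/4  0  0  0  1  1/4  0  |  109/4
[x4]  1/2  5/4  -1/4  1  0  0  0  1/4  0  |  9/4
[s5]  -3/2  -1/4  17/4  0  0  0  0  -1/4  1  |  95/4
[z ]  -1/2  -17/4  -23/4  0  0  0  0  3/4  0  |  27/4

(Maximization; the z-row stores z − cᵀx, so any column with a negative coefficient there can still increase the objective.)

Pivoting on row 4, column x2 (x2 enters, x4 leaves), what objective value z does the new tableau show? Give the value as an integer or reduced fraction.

72/5

Minimum ratio for x2: (9/4)/(5/4) = 9/5.
z changes by −(z-row coeff of x2)·ratio = −(-17/4)·(9/5) = 153/20.
New z = 27/4 + (153/20) = 72/5.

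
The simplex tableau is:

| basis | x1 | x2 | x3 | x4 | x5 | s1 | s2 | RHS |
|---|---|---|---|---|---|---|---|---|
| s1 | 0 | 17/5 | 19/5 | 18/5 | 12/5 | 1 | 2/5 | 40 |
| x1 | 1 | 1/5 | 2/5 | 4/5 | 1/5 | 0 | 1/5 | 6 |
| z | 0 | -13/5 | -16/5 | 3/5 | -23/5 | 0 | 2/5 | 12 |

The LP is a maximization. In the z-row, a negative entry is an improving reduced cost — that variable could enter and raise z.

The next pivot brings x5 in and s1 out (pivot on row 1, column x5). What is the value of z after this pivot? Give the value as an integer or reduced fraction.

Minimum ratio for x5: 40/(12/5) = 50/3.
z changes by −(z-row coeff of x5)·ratio = −(-23/5)·(50/3) = 230/3.
New z = 12 + (230/3) = 266/3.

266/3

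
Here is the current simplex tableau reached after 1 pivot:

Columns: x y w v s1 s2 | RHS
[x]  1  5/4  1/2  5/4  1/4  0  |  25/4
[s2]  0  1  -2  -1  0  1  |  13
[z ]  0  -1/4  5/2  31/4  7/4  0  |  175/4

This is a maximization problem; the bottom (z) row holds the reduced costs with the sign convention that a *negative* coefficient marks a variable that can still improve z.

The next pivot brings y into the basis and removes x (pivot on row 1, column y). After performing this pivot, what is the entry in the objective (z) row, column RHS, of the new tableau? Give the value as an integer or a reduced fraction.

45

Pivot element is row 1, column y: 5/4.
Normalize row 1: new (row 1, RHS) = (25/4)/(5/4) = 5.
z-row ← z-row − (-1/4)·(new row 1): 175/4 − (-1/4)·5 = 45.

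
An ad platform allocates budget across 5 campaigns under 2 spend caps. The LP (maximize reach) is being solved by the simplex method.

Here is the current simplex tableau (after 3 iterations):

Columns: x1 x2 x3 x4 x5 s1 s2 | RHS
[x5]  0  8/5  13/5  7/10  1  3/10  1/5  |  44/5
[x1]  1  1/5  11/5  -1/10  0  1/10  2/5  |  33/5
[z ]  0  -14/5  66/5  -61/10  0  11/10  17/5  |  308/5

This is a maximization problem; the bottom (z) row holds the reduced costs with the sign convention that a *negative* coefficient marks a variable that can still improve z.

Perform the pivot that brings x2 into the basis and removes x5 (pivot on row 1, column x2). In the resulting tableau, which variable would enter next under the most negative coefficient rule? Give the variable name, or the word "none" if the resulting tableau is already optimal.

x4

Pivot element 8/5. New z-row = old z-row − (-14/5)·(row 1/(8/5)).
Updated z-row coefficients: x1: 0, x2: 0, x3: 71/4, x4: -39/8, x5: 7/4, s1: 13/8, s2: 15/4.
The most negative is -39/8 in column x4, so x4 would enter next.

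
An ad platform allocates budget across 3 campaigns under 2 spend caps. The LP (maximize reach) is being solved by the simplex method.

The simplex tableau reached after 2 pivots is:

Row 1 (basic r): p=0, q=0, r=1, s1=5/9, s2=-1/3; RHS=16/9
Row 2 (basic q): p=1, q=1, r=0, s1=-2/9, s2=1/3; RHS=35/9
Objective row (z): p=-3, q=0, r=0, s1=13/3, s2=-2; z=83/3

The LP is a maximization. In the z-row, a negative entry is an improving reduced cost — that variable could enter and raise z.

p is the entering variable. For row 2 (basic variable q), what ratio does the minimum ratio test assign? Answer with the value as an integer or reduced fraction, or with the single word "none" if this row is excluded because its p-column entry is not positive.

Ratio = RHS / (p entry) = (35/9) / 1 = 35/9.

35/9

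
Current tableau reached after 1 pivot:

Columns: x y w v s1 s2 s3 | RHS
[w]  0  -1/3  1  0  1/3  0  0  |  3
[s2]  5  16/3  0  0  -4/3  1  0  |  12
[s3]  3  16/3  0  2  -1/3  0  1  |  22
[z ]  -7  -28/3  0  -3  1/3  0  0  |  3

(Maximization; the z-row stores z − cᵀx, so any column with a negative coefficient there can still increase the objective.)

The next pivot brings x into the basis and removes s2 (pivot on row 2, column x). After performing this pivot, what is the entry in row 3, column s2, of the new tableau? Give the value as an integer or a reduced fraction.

-3/5

Pivot element is row 2, column x: 5.
Normalize row 2: new (row 2, s2) = 1/5 = 1/5.
row 3 ← row 3 − 3·(new row 2): 0 − 3·(1/5) = -3/5.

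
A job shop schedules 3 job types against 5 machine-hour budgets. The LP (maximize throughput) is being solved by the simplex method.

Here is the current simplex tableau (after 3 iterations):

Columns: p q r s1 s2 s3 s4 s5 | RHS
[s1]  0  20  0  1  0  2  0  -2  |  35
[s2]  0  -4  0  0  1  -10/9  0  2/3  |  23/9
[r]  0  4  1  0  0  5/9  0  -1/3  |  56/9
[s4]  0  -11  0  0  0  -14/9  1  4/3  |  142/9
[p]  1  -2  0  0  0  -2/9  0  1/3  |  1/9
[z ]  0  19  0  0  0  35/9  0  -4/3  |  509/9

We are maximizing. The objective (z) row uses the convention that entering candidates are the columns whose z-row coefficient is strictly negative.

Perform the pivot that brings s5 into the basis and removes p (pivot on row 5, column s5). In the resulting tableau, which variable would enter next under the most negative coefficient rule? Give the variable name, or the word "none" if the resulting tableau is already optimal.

Pivot element 1/3. New z-row = old z-row − (-4/3)·(row 5/(1/3)).
Updated z-row coefficients: p: 4, q: 11, r: 0, s1: 0, s2: 0, s3: 3, s4: 0, s5: 0.
No coefficient is strictly negative; the tableau after this pivot is optimal.

none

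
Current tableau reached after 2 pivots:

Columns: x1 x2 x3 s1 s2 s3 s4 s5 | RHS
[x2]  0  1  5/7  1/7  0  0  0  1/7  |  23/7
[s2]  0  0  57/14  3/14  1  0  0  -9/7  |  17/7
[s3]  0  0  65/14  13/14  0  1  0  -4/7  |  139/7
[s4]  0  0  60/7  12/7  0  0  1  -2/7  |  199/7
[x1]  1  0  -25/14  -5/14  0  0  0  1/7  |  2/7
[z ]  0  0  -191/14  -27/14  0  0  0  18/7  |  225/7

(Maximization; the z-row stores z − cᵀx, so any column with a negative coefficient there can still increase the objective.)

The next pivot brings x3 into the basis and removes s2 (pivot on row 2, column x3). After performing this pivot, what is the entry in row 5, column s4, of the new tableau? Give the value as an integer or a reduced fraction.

Pivot element is row 2, column x3: 57/14.
Normalize row 2: new (row 2, s4) = 0/(57/14) = 0.
row 5 ← row 5 − (-25/14)·(new row 2): 0 − (-25/14)·0 = 0.

0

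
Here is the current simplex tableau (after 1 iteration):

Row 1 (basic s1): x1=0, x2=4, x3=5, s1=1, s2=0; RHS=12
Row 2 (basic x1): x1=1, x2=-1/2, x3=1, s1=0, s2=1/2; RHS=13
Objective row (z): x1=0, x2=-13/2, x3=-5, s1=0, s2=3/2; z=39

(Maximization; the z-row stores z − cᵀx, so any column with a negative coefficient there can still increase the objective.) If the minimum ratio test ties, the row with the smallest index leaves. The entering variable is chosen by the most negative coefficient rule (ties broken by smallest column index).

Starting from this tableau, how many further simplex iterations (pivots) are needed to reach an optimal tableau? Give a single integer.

1

pivot: x2 in, s1 out → z = 117/2
No improving column remains; optimal.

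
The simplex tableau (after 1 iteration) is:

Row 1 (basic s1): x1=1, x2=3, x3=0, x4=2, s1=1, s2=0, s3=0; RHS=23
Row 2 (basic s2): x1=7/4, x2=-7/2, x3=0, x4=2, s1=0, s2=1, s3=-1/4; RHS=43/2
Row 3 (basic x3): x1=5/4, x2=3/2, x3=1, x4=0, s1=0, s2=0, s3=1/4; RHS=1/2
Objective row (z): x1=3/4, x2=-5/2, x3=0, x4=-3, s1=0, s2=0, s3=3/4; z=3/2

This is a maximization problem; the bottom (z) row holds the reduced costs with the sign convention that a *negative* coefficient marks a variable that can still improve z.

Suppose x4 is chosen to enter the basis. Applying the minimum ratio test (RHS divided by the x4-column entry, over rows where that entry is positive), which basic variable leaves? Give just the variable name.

Ratios: row 1 (s1): 23/2 = 23/2; row 2 (s2): (43/2)/2 = 43/4; row 3 (x3): entry 0 ≤ 0, skip.
Minimum ratio 43/4 is in the s2 row, so s2 leaves.

s2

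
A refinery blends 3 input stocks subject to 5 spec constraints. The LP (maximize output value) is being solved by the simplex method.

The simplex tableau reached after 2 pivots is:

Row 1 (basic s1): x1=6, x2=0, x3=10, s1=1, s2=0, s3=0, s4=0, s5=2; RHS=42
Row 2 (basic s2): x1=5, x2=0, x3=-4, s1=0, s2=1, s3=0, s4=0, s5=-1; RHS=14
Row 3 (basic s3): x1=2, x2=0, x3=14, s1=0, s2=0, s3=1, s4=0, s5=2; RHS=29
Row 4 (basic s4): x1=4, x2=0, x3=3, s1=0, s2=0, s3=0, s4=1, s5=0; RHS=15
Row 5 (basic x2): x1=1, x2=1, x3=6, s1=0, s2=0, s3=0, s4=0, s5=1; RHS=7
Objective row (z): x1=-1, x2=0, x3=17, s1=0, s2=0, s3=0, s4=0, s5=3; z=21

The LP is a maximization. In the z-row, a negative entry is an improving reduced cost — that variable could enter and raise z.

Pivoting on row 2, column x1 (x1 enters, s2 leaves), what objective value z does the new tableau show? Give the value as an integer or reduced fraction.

Minimum ratio for x1: 14/5 = 14/5.
z changes by −(z-row coeff of x1)·ratio = −(-1)·(14/5) = 14/5.
New z = 21 + (14/5) = 119/5.

119/5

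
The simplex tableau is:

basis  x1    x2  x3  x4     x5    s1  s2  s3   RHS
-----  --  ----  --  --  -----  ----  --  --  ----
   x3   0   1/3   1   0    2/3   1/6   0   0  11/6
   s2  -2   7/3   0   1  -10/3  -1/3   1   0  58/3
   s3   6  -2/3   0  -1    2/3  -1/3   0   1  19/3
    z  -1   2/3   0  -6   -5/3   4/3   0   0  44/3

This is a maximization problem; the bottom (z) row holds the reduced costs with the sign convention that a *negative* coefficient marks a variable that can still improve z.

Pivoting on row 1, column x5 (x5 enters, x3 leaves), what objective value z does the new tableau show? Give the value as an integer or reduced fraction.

77/4

Minimum ratio for x5: (11/6)/(2/3) = 11/4.
z changes by −(z-row coeff of x5)·ratio = −(-5/3)·(11/4) = 55/12.
New z = 44/3 + (55/12) = 77/4.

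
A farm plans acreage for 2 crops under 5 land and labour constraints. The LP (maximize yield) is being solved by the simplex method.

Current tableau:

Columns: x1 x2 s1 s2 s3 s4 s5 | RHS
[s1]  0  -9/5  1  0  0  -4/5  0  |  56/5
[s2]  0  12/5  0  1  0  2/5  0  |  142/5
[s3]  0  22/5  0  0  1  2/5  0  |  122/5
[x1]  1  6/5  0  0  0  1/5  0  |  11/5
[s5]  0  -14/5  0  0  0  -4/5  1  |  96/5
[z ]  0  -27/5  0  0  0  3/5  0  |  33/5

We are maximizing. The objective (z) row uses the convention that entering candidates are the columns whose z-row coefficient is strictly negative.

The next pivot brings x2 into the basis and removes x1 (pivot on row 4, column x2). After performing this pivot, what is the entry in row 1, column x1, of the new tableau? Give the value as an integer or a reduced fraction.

Pivot element is row 4, column x2: 6/5.
Normalize row 4: new (row 4, x1) = 1/(6/5) = 5/6.
row 1 ← row 1 − (-9/5)·(new row 4): 0 − (-9/5)·(5/6) = 3/2.

3/2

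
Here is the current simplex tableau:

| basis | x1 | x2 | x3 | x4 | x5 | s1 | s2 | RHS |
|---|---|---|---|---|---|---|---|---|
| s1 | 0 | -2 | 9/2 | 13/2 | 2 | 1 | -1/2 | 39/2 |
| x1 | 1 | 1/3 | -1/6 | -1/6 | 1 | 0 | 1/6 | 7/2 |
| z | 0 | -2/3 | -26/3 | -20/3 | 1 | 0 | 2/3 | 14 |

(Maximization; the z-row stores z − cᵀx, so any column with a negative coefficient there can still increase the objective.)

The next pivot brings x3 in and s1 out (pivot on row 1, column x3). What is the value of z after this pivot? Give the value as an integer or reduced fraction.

Minimum ratio for x3: (39/2)/(9/2) = 13/3.
z changes by −(z-row coeff of x3)·ratio = −(-26/3)·(13/3) = 338/9.
New z = 14 + (338/9) = 464/9.

464/9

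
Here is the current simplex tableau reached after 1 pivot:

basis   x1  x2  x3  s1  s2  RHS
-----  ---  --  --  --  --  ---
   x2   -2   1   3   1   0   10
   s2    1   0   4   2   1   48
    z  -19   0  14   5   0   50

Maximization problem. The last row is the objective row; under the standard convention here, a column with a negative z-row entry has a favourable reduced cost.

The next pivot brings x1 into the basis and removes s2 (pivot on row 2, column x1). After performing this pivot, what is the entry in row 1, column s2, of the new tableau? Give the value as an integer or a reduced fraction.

2

Pivot element is row 2, column x1: 1.
Normalize row 2: new (row 2, s2) = 1/1 = 1.
row 1 ← row 1 − (-2)·(new row 2): 0 − (-2)·1 = 2.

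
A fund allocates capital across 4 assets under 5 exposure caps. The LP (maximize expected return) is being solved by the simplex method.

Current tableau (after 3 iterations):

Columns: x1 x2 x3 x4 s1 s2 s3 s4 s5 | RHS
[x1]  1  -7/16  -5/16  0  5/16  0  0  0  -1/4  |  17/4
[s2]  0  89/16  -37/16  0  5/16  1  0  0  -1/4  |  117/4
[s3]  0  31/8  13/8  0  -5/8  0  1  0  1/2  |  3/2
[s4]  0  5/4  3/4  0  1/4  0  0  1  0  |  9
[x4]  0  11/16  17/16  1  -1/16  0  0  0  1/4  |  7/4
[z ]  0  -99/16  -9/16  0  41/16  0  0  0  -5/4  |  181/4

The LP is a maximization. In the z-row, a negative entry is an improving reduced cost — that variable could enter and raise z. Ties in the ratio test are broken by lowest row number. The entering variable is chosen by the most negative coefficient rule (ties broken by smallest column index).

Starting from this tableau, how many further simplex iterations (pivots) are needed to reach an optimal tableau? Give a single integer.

2

pivot: x2 in, s3 out → z = 1477/31
pivot: s5 in, x2 out → z = 49
No improving column remains; optimal.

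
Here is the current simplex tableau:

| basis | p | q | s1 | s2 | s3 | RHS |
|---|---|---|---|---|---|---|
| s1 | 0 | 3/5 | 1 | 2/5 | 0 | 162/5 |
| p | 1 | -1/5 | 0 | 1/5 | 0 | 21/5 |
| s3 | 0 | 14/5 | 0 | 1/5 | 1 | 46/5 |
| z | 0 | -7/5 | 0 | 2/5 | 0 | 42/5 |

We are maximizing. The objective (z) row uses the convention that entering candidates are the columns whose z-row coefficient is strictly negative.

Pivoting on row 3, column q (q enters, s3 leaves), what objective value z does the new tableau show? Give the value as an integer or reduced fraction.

13

Minimum ratio for q: (46/5)/(14/5) = 23/7.
z changes by −(z-row coeff of q)·ratio = −(-7/5)·(23/7) = 23/5.
New z = 42/5 + (23/5) = 13.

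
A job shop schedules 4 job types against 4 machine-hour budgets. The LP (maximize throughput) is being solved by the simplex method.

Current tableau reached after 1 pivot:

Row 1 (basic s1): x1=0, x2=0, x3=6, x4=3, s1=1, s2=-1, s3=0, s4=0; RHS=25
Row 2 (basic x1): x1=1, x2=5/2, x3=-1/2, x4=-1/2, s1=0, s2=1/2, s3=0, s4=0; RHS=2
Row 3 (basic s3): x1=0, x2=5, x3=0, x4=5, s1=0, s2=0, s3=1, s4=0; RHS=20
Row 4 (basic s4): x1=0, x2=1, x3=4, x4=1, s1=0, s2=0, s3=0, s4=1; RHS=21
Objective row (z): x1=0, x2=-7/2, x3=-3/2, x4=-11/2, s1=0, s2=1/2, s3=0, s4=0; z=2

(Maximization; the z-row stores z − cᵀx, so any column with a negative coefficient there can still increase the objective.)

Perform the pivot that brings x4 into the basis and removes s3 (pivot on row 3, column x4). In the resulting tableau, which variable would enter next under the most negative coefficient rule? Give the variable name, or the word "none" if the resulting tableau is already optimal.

Pivot element 5. New z-row = old z-row − (-11/2)·(row 3/5).
Updated z-row coefficients: x1: 0, x2: 2, x3: -3/2, x4: 0, s1: 0, s2: 1/2, s3: 11/10, s4: 0.
The most negative is -3/2 in column x3, so x3 would enter next.

x3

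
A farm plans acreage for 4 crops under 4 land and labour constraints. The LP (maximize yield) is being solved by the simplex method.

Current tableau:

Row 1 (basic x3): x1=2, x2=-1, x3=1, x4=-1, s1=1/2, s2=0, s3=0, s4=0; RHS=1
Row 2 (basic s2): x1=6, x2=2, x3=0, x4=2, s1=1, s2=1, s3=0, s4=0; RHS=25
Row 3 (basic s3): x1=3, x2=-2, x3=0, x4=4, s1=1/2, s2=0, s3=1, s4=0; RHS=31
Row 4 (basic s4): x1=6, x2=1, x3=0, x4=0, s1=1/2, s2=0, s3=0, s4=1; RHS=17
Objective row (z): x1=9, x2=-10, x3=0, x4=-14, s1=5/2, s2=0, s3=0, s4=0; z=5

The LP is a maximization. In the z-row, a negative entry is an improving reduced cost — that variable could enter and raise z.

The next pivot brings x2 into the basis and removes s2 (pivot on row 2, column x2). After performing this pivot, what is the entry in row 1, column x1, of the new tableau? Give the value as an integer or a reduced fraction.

Pivot element is row 2, column x2: 2.
Normalize row 2: new (row 2, x1) = 6/2 = 3.
row 1 ← row 1 − (-1)·(new row 2): 2 − (-1)·3 = 5.

5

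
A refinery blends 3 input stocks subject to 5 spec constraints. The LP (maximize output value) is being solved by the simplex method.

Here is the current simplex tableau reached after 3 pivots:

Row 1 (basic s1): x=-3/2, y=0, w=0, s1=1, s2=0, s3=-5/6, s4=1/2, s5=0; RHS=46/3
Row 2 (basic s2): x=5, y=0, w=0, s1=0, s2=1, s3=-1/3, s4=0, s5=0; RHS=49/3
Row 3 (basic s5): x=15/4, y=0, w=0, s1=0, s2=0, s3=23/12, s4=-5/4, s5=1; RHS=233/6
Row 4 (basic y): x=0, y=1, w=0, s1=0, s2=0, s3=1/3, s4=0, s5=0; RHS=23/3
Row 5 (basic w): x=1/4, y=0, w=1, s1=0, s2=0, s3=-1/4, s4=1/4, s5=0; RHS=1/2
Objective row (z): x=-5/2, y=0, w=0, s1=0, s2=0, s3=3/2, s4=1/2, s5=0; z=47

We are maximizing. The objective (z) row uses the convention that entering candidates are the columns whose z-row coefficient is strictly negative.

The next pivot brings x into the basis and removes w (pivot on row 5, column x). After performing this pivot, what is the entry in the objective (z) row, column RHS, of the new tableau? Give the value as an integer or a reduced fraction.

52

Pivot element is row 5, column x: 1/4.
Normalize row 5: new (row 5, RHS) = (1/2)/(1/4) = 2.
z-row ← z-row − (-5/2)·(new row 5): 47 − (-5/2)·2 = 52.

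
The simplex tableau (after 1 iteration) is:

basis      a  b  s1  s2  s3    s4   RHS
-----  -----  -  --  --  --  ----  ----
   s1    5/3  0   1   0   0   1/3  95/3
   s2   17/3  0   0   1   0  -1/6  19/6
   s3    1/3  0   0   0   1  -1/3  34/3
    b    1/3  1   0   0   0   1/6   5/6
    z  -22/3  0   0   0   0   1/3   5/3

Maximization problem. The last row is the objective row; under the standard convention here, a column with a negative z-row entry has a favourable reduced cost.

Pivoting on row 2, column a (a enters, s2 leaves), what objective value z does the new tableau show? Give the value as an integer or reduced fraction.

Minimum ratio for a: (19/6)/(17/3) = 19/34.
z changes by −(z-row coeff of a)·ratio = −(-22/3)·(19/34) = 209/51.
New z = 5/3 + (209/51) = 98/17.

98/17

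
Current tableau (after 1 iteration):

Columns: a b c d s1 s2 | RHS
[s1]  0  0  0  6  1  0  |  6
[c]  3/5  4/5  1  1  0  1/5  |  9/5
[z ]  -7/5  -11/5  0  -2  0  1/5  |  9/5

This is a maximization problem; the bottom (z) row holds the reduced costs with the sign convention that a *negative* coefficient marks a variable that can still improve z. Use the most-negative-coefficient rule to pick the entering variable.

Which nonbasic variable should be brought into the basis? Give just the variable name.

b

Objective-row coefficients: a: -7/5, b: -11/5, c: 0, d: -2, s1: 0, s2: 1/5.
The most negative is -11/5 in column b, so b enters.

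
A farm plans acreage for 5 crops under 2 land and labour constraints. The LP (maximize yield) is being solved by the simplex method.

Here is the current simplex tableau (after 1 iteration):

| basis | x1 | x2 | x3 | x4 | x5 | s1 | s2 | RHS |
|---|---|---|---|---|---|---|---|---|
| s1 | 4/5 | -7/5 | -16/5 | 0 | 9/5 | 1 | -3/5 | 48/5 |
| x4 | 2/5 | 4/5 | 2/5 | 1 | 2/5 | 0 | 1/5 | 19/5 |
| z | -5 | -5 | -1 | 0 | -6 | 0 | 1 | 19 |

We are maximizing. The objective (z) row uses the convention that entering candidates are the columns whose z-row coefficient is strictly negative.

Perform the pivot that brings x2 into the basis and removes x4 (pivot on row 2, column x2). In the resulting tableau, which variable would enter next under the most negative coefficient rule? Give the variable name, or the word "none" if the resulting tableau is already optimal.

Pivot element 4/5. New z-row = old z-row − (-5)·(row 2/(4/5)).
Updated z-row coefficients: x1: -5/2, x2: 0, x3: 3/2, x4: 25/4, x5: -7/2, s1: 0, s2: 9/4.
The most negative is -7/2 in column x5, so x5 would enter next.

x5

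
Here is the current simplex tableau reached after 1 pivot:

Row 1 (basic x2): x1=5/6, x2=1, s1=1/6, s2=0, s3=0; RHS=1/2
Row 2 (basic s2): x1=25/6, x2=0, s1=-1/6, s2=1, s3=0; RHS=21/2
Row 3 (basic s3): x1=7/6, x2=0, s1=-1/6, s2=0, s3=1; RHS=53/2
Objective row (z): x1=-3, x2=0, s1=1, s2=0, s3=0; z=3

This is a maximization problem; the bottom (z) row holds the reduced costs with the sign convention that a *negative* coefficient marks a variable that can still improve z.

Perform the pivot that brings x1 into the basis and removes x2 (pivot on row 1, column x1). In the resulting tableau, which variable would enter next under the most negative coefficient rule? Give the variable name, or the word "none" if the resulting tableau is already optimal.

Pivot element 5/6. New z-row = old z-row − (-3)·(row 1/(5/6)).
Updated z-row coefficients: x1: 0, x2: 18/5, s1: 8/5, s2: 0, s3: 0.
No coefficient is strictly negative; the tableau after this pivot is optimal.

none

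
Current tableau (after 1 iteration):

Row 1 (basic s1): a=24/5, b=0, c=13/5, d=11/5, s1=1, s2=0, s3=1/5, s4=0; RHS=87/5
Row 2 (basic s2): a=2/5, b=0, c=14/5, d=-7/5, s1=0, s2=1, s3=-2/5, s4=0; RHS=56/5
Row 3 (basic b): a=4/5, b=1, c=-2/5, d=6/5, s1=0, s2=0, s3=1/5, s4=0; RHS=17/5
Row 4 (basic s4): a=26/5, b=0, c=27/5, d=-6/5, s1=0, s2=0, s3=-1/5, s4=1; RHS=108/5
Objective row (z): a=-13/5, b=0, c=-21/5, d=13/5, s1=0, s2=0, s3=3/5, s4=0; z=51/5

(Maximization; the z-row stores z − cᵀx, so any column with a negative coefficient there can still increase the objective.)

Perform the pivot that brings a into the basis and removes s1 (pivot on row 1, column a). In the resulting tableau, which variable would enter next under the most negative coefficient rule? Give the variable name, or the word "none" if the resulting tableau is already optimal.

c

Pivot element 24/5. New z-row = old z-row − (-13/5)·(row 1/(24/5)).
Updated z-row coefficients: a: 0, b: 0, c: -67/24, d: 91/24, s1: 13/24, s2: 0, s3: 17/24, s4: 0.
The most negative is -67/24 in column c, so c would enter next.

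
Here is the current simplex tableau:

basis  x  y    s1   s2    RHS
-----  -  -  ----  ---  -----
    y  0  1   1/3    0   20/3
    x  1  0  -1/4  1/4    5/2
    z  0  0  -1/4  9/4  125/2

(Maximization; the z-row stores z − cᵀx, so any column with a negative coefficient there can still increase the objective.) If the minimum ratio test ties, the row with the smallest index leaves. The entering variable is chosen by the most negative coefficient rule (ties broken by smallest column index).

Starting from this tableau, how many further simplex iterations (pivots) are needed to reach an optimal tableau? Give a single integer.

pivot: s1 in, y out → z = 135/2
No improving column remains; optimal.

1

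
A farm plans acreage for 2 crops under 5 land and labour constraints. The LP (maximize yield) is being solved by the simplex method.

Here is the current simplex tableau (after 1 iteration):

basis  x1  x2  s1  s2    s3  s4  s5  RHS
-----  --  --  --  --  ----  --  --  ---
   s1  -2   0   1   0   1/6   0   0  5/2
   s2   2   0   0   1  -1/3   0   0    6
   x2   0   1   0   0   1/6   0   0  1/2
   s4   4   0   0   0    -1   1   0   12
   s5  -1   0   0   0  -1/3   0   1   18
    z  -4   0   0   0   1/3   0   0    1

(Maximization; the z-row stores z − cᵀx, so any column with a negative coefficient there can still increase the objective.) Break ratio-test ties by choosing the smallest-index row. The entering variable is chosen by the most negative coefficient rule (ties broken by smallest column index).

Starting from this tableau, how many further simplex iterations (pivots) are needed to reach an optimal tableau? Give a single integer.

pivot: x1 in, s2 out → z = 13
pivot: s3 in, x2 out → z = 14
No improving column remains; optimal.

2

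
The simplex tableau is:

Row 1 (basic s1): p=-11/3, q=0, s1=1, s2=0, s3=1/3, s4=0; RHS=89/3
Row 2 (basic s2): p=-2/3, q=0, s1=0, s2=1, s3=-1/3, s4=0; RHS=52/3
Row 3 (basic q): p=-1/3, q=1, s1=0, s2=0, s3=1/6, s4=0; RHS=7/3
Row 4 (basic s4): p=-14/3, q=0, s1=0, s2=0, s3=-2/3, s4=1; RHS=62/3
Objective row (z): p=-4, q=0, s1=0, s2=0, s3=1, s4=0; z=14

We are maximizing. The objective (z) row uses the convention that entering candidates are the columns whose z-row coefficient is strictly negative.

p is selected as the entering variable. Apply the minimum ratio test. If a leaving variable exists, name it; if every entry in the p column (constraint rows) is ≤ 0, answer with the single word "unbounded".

unbounded

p-column entries: row 1: -11/3, row 2: -2/3, row 3: -1/3, row 4: -14/3. All ≤ 0, so p can increase without bound; the LP is unbounded in this direction.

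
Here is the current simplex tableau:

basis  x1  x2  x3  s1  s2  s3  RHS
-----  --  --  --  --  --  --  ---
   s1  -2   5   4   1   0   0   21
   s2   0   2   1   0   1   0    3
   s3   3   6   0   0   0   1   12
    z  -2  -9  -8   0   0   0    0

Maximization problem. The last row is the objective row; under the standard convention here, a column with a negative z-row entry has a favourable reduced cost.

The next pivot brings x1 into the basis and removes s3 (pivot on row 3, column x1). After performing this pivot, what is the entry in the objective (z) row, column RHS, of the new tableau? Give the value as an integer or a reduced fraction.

8

Pivot element is row 3, column x1: 3.
Normalize row 3: new (row 3, RHS) = 12/3 = 4.
z-row ← z-row − (-2)·(new row 3): 0 − (-2)·4 = 8.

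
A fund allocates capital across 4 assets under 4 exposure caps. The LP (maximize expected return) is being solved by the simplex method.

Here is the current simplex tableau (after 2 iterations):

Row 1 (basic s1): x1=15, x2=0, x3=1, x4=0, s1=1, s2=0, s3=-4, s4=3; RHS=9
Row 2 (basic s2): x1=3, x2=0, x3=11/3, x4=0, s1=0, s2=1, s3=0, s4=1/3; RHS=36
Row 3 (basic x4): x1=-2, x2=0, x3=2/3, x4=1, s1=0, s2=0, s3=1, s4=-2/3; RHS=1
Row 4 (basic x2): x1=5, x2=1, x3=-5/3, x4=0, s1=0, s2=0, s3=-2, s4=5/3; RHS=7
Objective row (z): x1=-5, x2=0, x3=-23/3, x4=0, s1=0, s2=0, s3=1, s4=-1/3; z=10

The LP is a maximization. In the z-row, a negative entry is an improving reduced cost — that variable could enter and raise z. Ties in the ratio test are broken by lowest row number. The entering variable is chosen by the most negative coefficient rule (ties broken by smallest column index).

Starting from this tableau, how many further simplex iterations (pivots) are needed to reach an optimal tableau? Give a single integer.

pivot: x3 in, x4 out → z = 43/2
pivot: x1 in, s1 out → z = 199/6
pivot: s4 in, x1 out → z = 73/2
No improving column remains; optimal.

3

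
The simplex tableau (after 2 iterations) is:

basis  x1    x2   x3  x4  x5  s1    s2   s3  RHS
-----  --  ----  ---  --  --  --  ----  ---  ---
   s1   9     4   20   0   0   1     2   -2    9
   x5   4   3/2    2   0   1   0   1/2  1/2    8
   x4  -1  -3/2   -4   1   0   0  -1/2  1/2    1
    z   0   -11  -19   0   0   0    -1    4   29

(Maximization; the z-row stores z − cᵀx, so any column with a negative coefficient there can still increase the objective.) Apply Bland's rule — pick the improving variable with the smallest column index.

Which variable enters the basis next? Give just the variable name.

x2

Objective-row coefficients: x1: 0, x2: -11, x3: -19, x4: 0, x5: 0, s1: 0, s2: -1, s3: 4.
Improving columns: x2, x3, s2. Bland's rule picks the smallest column index → x2.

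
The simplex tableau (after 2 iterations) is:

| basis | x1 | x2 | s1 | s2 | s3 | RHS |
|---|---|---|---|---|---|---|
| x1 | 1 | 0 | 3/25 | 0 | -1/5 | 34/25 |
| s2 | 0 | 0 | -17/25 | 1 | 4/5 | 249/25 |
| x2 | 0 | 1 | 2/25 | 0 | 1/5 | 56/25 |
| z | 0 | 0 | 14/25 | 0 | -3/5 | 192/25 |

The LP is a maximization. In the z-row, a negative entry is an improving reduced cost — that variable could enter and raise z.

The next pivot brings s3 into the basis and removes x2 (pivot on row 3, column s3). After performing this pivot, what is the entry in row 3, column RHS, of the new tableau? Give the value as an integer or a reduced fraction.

56/5

Pivot element is row 3, column s3: 1/5.
Normalize row 3: new (row 3, RHS) = (56/25)/(1/5) = 56/5.
Row 3 is the pivot row, so the entry is 56/5.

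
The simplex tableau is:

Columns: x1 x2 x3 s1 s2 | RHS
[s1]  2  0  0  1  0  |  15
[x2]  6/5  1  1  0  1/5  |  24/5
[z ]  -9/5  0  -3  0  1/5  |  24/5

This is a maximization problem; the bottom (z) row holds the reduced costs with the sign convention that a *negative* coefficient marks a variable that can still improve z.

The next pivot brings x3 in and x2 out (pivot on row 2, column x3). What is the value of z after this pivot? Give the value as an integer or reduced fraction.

Minimum ratio for x3: (24/5)/1 = 24/5.
z changes by −(z-row coeff of x3)·ratio = −(-3)·(24/5) = 72/5.
New z = 24/5 + (72/5) = 96/5.

96/5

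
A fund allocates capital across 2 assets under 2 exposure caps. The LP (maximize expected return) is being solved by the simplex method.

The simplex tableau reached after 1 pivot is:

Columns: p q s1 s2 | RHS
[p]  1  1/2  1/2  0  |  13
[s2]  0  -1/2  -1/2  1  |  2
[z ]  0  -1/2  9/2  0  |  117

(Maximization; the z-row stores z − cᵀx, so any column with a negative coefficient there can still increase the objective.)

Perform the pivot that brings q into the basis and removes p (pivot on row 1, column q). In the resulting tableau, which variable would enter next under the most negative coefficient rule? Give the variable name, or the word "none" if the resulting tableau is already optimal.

Pivot element 1/2. New z-row = old z-row − (-1/2)·(row 1/(1/2)).
Updated z-row coefficients: p: 1, q: 0, s1: 5, s2: 0.
No coefficient is strictly negative; the tableau after this pivot is optimal.

none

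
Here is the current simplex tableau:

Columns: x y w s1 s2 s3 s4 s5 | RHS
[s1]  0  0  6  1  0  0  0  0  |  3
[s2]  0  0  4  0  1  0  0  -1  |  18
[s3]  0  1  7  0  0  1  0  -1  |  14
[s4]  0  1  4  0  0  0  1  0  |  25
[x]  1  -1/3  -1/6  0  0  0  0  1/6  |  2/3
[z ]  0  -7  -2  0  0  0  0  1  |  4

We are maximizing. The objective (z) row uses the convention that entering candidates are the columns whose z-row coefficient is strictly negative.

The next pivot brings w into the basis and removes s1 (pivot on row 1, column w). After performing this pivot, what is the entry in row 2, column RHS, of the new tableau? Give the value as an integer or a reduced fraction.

16

Pivot element is row 1, column w: 6.
Normalize row 1: new (row 1, RHS) = 3/6 = 1/2.
row 2 ← row 2 − 4·(new row 1): 18 − 4·(1/2) = 16.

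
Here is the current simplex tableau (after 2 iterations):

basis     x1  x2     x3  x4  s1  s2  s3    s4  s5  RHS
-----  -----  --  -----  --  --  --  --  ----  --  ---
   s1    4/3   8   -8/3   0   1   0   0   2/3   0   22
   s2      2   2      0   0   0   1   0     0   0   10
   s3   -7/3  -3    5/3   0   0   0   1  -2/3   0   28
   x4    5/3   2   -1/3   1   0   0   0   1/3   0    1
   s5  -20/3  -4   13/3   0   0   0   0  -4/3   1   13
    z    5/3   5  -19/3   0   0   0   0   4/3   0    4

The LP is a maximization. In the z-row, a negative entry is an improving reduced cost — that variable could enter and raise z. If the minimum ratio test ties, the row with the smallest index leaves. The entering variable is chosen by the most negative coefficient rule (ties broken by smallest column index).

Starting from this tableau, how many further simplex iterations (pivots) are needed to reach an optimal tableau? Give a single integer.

pivot: x3 in, s5 out → z = 23
pivot: x1 in, x4 out → z = 37
No improving column remains; optimal.

2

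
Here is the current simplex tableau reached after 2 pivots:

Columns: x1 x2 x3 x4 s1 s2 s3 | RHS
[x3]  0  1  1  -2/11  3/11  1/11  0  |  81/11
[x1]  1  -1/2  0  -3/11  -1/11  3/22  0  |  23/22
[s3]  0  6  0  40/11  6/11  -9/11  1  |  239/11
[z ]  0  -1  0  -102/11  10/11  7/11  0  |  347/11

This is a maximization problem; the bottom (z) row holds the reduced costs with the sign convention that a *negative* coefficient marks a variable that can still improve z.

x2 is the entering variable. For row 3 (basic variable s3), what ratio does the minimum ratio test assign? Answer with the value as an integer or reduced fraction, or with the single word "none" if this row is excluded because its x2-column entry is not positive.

239/66

Ratio = RHS / (x2 entry) = (239/11) / 6 = 239/66.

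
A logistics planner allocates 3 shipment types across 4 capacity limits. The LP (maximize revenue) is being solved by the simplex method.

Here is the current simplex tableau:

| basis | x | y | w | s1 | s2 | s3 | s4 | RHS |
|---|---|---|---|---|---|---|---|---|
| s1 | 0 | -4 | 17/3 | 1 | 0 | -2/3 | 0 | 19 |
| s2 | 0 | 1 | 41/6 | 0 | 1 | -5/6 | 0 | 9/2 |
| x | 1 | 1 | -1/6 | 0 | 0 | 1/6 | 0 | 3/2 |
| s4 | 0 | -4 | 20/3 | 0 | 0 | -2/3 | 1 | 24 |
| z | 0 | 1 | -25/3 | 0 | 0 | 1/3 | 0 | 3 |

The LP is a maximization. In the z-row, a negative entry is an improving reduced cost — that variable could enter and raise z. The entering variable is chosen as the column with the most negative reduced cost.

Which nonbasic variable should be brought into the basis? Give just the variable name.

Objective-row coefficients: x: 0, y: 1, w: -25/3, s1: 0, s2: 0, s3: 1/3, s4: 0.
The most negative is -25/3 in column w, so w enters.

w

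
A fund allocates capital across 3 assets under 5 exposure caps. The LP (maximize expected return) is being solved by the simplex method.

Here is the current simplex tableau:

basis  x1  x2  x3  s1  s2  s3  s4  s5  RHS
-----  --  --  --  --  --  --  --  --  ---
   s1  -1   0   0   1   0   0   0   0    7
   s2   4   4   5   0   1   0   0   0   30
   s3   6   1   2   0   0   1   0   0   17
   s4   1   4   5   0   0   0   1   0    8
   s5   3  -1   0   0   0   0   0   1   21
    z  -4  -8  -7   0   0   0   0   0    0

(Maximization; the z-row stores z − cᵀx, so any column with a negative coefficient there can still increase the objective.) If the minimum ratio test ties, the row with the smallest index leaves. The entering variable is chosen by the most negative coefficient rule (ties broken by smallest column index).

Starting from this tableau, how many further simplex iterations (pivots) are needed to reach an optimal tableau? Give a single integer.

pivot: x2 in, s4 out → z = 16
pivot: x1 in, s3 out → z = 488/23
No improving column remains; optimal.

2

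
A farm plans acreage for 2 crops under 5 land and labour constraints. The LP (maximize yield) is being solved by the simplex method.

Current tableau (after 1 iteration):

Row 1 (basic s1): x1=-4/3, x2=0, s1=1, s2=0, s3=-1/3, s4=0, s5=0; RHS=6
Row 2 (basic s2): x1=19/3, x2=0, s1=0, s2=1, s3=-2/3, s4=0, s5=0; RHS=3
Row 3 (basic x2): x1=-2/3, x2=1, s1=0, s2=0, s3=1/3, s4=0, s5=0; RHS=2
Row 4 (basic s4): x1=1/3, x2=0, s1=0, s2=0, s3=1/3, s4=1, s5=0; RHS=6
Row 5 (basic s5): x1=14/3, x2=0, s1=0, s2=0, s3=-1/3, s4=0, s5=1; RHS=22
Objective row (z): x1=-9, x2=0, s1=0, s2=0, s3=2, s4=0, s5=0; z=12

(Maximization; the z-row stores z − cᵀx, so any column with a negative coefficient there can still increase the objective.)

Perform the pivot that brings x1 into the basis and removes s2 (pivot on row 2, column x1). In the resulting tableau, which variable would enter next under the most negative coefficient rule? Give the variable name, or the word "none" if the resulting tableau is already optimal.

Pivot element 19/3. New z-row = old z-row − (-9)·(row 2/(19/3)).
Updated z-row coefficients: x1: 0, x2: 0, s1: 0, s2: 27/19, s3: 20/19, s4: 0, s5: 0.
No coefficient is strictly negative; the tableau after this pivot is optimal.

none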